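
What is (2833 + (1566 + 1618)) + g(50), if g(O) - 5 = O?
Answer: 6072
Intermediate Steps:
g(O) = 5 + O
(2833 + (1566 + 1618)) + g(50) = (2833 + (1566 + 1618)) + (5 + 50) = (2833 + 3184) + 55 = 6017 + 55 = 6072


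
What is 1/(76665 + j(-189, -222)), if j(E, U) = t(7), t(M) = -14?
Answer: 1/76651 ≈ 1.3046e-5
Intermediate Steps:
j(E, U) = -14
1/(76665 + j(-189, -222)) = 1/(76665 - 14) = 1/76651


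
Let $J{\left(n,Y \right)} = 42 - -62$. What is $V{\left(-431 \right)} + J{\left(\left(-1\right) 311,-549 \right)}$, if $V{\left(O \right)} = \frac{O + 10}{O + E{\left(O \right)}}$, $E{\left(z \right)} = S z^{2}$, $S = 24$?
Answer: $\frac{463614211}{4457833} \approx 104.0$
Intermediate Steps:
$J{\left(n,Y \right)} = 104$ ($J{\left(n,Y \right)} = 42 + 62 = 104$)
$E{\left(z \right)} = 24 z^{2}$
$V{\left(O \right)} = \frac{10 + O}{O + 24 O^{2}}$ ($V{\left(O \right)} = \frac{O + 10}{O + 24 O^{2}} = \frac{10 + O}{O + 24 O^{2}}$)
$V{\left(-431 \right)} + J{\left(\left(-1\right) 311,-549 \right)} = \frac{10 - 431}{\left(-431\right) \left(1 + 24 \left(-431\right)\right)} + 104 = \left(- \frac{1}{431}\right) \frac{1}{1 - 10344} \left(-421\right) + 104 = \left(- \frac{1}{431}\right) \frac{1}{-10343} \left(-421\right) + 104 = \left(- \frac{1}{431}\right) \left(- \frac{1}{10343}\right) \left(-421\right) + 104 = - \frac{421}{4457833} + 104 = \frac{463614211}{4457833}$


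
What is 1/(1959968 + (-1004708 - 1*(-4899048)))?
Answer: 1/5854308 ≈ 1.7081e-7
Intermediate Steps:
1/(1959968 + (-1004708 - 1*(-4899048))) = 1/(1959968 + (-1004708 + 4899048)) = 1/(1959968 + 3894340) = 1/5854308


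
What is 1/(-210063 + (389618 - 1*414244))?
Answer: -1/234689 ≈ -4.2610e-6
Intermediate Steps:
1/(-210063 + (389618 - 1*414244)) = 1/(-210063 + (389618 - 414244)) = 1/(-210063 - 24626) = 1/(-234689) = -1/234689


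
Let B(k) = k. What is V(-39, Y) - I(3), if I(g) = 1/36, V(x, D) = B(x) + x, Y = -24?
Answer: -2809/36 ≈ -78.028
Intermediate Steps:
V(x, D) = 2*x (V(x, D) = x + x = 2*x)
I(g) = 1/36
V(-39, Y) - I(3) = 2*(-39) - 1*1/36 = -78 - 1/36 = -2809/36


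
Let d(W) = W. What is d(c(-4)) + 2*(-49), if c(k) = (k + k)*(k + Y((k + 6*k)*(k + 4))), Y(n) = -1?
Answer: -58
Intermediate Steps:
c(k) = 2*k*(-1 + k) (c(k) = (k + k)*(k - 1) = (2*k)*(-1 + k) = 2*k*(-1 + k))
d(c(-4)) + 2*(-49) = 2*(-4)*(-1 - 4) + 2*(-49) = 2*(-4)*(-5) - 98 = 40 - 98 = -58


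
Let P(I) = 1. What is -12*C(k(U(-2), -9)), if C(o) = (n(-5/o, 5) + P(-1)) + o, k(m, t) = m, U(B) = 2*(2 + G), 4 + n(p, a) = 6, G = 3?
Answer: -156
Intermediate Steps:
n(p, a) = 2 (n(p, a) = -4 + 6 = 2)
U(B) = 10 (U(B) = 2*(2 + 3) = 2*5 = 10)
C(o) = 3 + o (C(o) = (2 + 1) + o = 3 + o)
-12*C(k(U(-2), -9)) = -12*(3 + 10) = -12*13 = -156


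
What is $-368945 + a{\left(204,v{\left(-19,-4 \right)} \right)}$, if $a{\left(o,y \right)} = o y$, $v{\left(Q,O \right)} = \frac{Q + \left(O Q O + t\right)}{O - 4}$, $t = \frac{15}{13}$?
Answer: $- \frac{4689593}{13} \approx -3.6074 \cdot 10^{5}$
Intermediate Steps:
$t = \frac{15}{13}$ ($t = 15 \cdot \frac{1}{13} = \frac{15}{13} \approx 1.1538$)
$v{\left(Q,O \right)} = \frac{\frac{15}{13} + Q + Q O^{2}}{-4 + O}$ ($v{\left(Q,O \right)} = \frac{Q + \left(O Q O + \frac{15}{13}\right)}{O - 4} = \frac{Q + \left(Q O^{2} + \frac{15}{13}\right)}{-4 + O} = \frac{Q + \left(\frac{15}{13} + Q O^{2}\right)}{-4 + O} = \frac{\frac{15}{13} + Q + Q O^{2}}{-4 + O}$)
$-368945 + a{\left(204,v{\left(-19,-4 \right)} \right)} = -368945 + 204 \frac{\frac{15}{13} - 19 - 19 \left(-4\right)^{2}}{-4 - 4} = -368945 + 204 \frac{\frac{15}{13} - 19 - 304}{-8} = -368945 + 204 \left(- \frac{\frac{15}{13} - 19 - 304}{8}\right) = -368945 + 204 \left(\left(- \frac{1}{8}\right) \left(- \frac{4184}{13}\right)\right) = -368945 + 204 \cdot \frac{523}{13} = -368945 + \frac{106692}{13} = - \frac{4689593}{13}$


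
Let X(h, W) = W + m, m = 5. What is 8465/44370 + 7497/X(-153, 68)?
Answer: 66651967/647802 ≈ 102.89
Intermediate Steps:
X(h, W) = 5 + W (X(h, W) = W + 5 = 5 + W)
8465/44370 + 7497/X(-153, 68) = 8465/44370 + 7497/(5 + 68) = 8465*(1/44370) + 7497/73 = 1693/8874 + 7497*(1/73) = 1693/8874 + 7497/73 = 66651967/647802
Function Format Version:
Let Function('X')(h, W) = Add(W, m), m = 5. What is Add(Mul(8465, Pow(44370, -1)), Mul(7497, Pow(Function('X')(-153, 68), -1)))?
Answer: Rational(66651967, 647802) ≈ 102.89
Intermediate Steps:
Function('X')(h, W) = Add(5, W) (Function('X')(h, W) = Add(W, 5) = Add(5, W))
Add(Mul(8465, Pow(44370, -1)), Mul(7497, Pow(Function('X')(-153, 68), -1))) = Add(Mul(8465, Pow(44370, -1)), Mul(7497, Pow(Add(5, 68), -1))) = Add(Mul(8465, Rational(1, 44370)), Mul(7497, Pow(73, -1))) = Add(Rational(1693, 8874), Mul(7497, Rational(1, 73))) = Add(Rational(1693, 8874), Rational(7497, 73)) = Rational(66651967, 647802)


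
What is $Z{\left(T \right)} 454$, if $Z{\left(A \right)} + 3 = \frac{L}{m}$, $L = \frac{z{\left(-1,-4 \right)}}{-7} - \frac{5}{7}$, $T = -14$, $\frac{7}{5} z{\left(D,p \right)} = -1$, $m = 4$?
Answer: $- \frac{70143}{49} \approx -1431.5$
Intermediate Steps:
$z{\left(D,p \right)} = - \frac{5}{7}$ ($z{\left(D,p \right)} = \frac{5}{7} \left(-1\right) = - \frac{5}{7}$)
$L = - \frac{30}{49}$ ($L = - \frac{5}{7 \left(-7\right)} - \frac{5}{7} = \left(- \frac{5}{7}\right) \left(- \frac{1}{7}\right) - \frac{5}{7} = \frac{5}{49} - \frac{5}{7} = - \frac{30}{49} \approx -0.61224$)
$Z{\left(A \right)} = - \frac{309}{98}$ ($Z{\left(A \right)} = -3 - \frac{30}{49 \cdot 4} = -3 - \frac{15}{98} = - \frac{309}{98}$)
$Z{\left(T \right)} 454 = \left(- \frac{309}{98}\right) 454 = - \frac{70143}{49}$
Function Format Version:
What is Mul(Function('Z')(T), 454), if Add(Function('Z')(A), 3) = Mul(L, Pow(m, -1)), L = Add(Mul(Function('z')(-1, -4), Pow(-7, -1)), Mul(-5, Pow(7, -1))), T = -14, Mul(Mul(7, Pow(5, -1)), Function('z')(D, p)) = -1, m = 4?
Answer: Rational(-70143, 49) ≈ -1431.5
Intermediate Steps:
Function('z')(D, p) = Rational(-5, 7) (Function('z')(D, p) = Mul(Rational(5, 7), -1) = Rational(-5, 7))
L = Rational(-30, 49) (L = Add(Mul(Rational(-5, 7), Pow(-7, -1)), Mul(-5, Pow(7, -1))) = Add(Mul(Rational(-5, 7), Rational(-1, 7)), Mul(-5, Rational(1, 7))) = Add(Rational(5, 49), Rational(-5, 7)) = Rational(-30, 49) ≈ -0.61224)
Function('Z')(A) = Rational(-309, 98) (Function('Z')(A) = Add(-3, Mul(Rational(-30, 49), Pow(4, -1))) = Add(-3, Mul(Rational(-30, 49), Rational(1, 4))) = Add(-3, Rational(-15, 98)) = Rational(-309, 98))
Mul(Function('Z')(T), 454) = Mul(Rational(-309, 98), 454) = Rational(-70143, 49)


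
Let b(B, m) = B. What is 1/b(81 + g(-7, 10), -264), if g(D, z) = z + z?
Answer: 1/101 ≈ 0.0099010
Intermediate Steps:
g(D, z) = 2*z
1/b(81 + g(-7, 10), -264) = 1/(81 + 2*10) = 1/(81 + 20) = 1/101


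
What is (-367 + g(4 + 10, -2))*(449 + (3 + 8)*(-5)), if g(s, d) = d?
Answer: -145386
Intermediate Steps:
(-367 + g(4 + 10, -2))*(449 + (3 + 8)*(-5)) = (-367 - 2)*(449 + (3 + 8)*(-5)) = -369*(449 + 11*(-5)) = -369*(449 - 55) = -369*394 = -145386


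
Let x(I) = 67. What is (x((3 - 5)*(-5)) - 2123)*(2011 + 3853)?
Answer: -12056384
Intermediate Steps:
(x((3 - 5)*(-5)) - 2123)*(2011 + 3853) = (67 - 2123)*(2011 + 3853) = -2056*5864 = -12056384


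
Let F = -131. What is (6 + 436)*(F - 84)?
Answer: -95030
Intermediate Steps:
(6 + 436)*(F - 84) = (6 + 436)*(-131 - 84) = 442*(-215) = -95030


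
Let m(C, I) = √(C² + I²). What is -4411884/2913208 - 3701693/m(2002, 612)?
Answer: -1102971/728302 - 3701693*√1095637/2191274 ≈ -1769.7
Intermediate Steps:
-4411884/2913208 - 3701693/m(2002, 612) = -4411884/2913208 - 3701693/√(2002² + 612²) = -4411884*1/2913208 - 3701693/√(4008004 + 374544) = -1102971/728302 - 3701693*√1095637/2191274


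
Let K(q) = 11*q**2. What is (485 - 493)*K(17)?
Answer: -25432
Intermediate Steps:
(485 - 493)*K(17) = (485 - 493)*(11*17**2) = -88*289 = -8*3179 = -25432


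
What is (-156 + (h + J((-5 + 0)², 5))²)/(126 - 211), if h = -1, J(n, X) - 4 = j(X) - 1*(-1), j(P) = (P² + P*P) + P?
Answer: -665/17 ≈ -39.118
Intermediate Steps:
j(P) = P + 2*P² (j(P) = (P² + P²) + P = 2*P² + P = P + 2*P²)
J(n, X) = 5 + X*(1 + 2*X) (J(n, X) = 4 + (X*(1 + 2*X) - 1*(-1)) = 4 + (X*(1 + 2*X) + 1) = 4 + (1 + X*(1 + 2*X)) = 5 + X*(1 + 2*X))
(-156 + (h + J((-5 + 0)², 5))²)/(126 - 211) = (-156 + (-1 + (5 + 5*(1 + 2*5)))²)/(126 - 211) = (-156 + (-1 + (5 + 5*(1 + 10)))²)/(-85) = (-156 + (-1 + (5 + 5*11))²)*(-1/85) = (-156 + (-1 + (5 + 55))²)*(-1/85) = (-156 + (-1 + 60)²)*(-1/85) = (-156 + 59²)*(-1/85) = (-156 + 3481)*(-1/85) = 3325*(-1/85) = -665/17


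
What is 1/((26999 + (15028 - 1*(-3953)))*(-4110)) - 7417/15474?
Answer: -233608059679/487373746200 ≈ -0.47932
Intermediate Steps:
1/((26999 + (15028 - 1*(-3953)))*(-4110)) - 7417/15474 = -1/4110/(26999 + (15028 + 3953)) - 7417*1/15474 = -1/4110/(26999 + 18981) - 7417/15474 = -1/4110/45980 - 7417/15474 = (1/45980)*(-1/4110) - 7417/15474 = -1/188977800 - 7417/15474 = -233608059679/487373746200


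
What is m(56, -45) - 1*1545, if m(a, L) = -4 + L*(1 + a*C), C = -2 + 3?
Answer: -4114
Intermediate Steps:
C = 1
m(a, L) = -4 + L*(1 + a) (m(a, L) = -4 + L*(1 + a*1) = -4 + L*(1 + a))
m(56, -45) - 1*1545 = (-4 - 45 - 45*56) - 1*1545 = (-4 - 45 - 2520) - 1545 = -2569 - 1545 = -4114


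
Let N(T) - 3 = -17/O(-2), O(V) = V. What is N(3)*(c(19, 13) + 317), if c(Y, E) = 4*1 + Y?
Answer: 3910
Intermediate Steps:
c(Y, E) = 4 + Y
N(T) = 23/2 (N(T) = 3 - 17/(-2) = 3 - 17*(-1/2) = 3 + 17/2 = 23/2)
N(3)*(c(19, 13) + 317) = 23*((4 + 19) + 317)/2 = 23*(23 + 317)/2 = (23/2)*340 = 3910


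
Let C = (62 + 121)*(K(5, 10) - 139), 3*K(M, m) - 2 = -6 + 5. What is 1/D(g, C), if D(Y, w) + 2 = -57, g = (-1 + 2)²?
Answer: -1/59 ≈ -0.016949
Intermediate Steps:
K(M, m) = ⅓ (K(M, m) = ⅔ + (-6 + 5)/3 = ⅔ + (⅓)*(-1) = ⅔ - ⅓ = ⅓)
g = 1 (g = 1² = 1)
C = -25376 (C = (62 + 121)*(⅓ - 139) = 183*(-416/3) = -25376)
D(Y, w) = -59 (D(Y, w) = -2 - 57 = -59)
1/D(g, C) = 1/(-59) = -1/59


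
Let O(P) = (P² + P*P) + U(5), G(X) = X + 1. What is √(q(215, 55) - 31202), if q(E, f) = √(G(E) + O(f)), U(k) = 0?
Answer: √(-31202 + √6266) ≈ 176.42*I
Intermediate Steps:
G(X) = 1 + X
O(P) = 2*P² (O(P) = (P² + P*P) + 0 = (P² + P²) + 0 = 2*P² + 0 = 2*P²)
q(E, f) = √(1 + E + 2*f²) (q(E, f) = √((1 + E) + 2*f²) = √(1 + E + 2*f²))
√(q(215, 55) - 31202) = √(√(1 + 215 + 2*55²) - 31202) = √(√(1 + 215 + 2*3025) - 31202) = √(√(1 + 215 + 6050) - 31202) = √(√6266 - 31202) = √(-31202 + √6266)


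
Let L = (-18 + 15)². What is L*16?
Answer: 144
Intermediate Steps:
L = 9 (L = (-3)² = 9)
L*16 = 9*16 = 144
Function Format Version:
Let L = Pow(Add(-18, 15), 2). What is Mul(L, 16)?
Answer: 144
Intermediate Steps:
L = 9 (L = Pow(-3, 2) = 9)
Mul(L, 16) = Mul(9, 16) = 144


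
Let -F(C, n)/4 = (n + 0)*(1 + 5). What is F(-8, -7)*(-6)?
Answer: -1008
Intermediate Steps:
F(C, n) = -24*n (F(C, n) = -4*(n + 0)*(1 + 5) = -4*n*6 = -24*n)
F(-8, -7)*(-6) = -24*(-7)*(-6) = 168*(-6) = -1008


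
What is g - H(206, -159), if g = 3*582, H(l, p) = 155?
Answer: 1591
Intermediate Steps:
g = 1746
g - H(206, -159) = 1746 - 1*155 = 1746 - 155 = 1591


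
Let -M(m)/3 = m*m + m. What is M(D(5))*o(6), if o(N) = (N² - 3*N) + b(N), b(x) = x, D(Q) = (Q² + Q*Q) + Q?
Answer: -221760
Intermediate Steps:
D(Q) = Q + 2*Q² (D(Q) = (Q² + Q²) + Q = 2*Q² + Q = Q + 2*Q²)
M(m) = -3*m - 3*m² (M(m) = -3*(m*m + m) = -3*(m² + m) = -3*(m + m²) = -3*m - 3*m²)
o(N) = N² - 2*N (o(N) = (N² - 3*N) + N = N² - 2*N)
M(D(5))*o(6) = (-3*5*(1 + 2*5)*(1 + 5*(1 + 2*5)))*(6*(-2 + 6)) = (-3*5*(1 + 10)*(1 + 5*(1 + 10)))*(6*4) = -3*5*11*(1 + 5*11)*24 = -3*55*(1 + 55)*24 = -3*55*56*24 = -9240*24 = -221760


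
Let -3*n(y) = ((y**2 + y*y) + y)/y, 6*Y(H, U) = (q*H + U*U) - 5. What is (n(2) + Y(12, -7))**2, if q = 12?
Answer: 7921/9 ≈ 880.11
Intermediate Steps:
Y(H, U) = -5/6 + 2*H + U**2/6 (Y(H, U) = ((12*H + U*U) - 5)/6 = ((12*H + U**2) - 5)/6 = ((U**2 + 12*H) - 5)/6 = (-5 + U**2 + 12*H)/6 = -5/6 + 2*H + U**2/6)
n(y) = -(y + 2*y**2)/(3*y) (n(y) = -((y**2 + y*y) + y)/(3*y) = -((y**2 + y**2) + y)/(3*y) = -(2*y**2 + y)/(3*y) = -(y + 2*y**2)/(3*y))
(n(2) + Y(12, -7))**2 = ((-1/3 - 2/3*2) + (-5/6 + 2*12 + (1/6)*(-7)**2))**2 = ((-1/3 - 4/3) + (-5/6 + 24 + (1/6)*49))**2 = (-5/3 + (-5/6 + 24 + 49/6))**2 = (-5/3 + 94/3)**2 = (89/3)**2 = 7921/9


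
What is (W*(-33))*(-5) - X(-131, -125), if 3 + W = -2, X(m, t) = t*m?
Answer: -17200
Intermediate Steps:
X(m, t) = m*t
W = -5 (W = -3 - 2 = -5)
(W*(-33))*(-5) - X(-131, -125) = -5*(-33)*(-5) - (-131)*(-125) = 165*(-5) - 1*16375 = -825 - 16375 = -17200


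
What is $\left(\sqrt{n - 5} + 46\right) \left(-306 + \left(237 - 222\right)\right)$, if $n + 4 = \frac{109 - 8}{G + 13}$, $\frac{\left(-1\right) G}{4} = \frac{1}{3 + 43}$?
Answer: $-13386 - \frac{485 i \sqrt{462}}{33} \approx -13386.0 - 315.9 i$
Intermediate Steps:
$G = - \frac{2}{23}$ ($G = - \frac{4}{3 + 43} = - \frac{4}{46} = \left(-4\right) \frac{1}{46} = - \frac{2}{23} \approx -0.086957$)
$n = \frac{1135}{297}$ ($n = -4 + \frac{109 - 8}{- \frac{2}{23} + 13} = -4 + \frac{101}{\frac{297}{23}} = -4 + 101 \cdot \frac{23}{297} = -4 + \frac{2323}{297} = \frac{1135}{297} \approx 3.8215$)
$\left(\sqrt{n - 5} + 46\right) \left(-306 + \left(237 - 222\right)\right) = \left(\sqrt{\frac{1135}{297} - 5} + 46\right) \left(-306 + \left(237 - 222\right)\right) = \left(\sqrt{- \frac{350}{297}} + 46\right) \left(-306 + \left(237 - 222\right)\right) = \left(\frac{5 i \sqrt{462}}{99} + 46\right) \left(-306 + 15\right) = \left(46 + \frac{5 i \sqrt{462}}{99}\right) \left(-291\right) = -13386 - \frac{485 i \sqrt{462}}{33}$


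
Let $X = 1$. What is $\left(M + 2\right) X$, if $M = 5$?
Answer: $7$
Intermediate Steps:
$\left(M + 2\right) X = \left(5 + 2\right) 1 = 7 \cdot 1 = 7$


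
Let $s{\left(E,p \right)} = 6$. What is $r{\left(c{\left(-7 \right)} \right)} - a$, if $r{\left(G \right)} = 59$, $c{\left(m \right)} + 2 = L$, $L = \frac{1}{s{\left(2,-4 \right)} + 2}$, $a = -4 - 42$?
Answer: $105$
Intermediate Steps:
$a = -46$ ($a = -4 - 42 = -46$)
$L = \frac{1}{8}$ ($L = \frac{1}{6 + 2} = \frac{1}{8} \approx 0.125$)
$c{\left(m \right)} = - \frac{15}{8}$ ($c{\left(m \right)} = -2 + \frac{1}{8} = - \frac{15}{8}$)
$r{\left(c{\left(-7 \right)} \right)} - a = 59 - -46 = 59 + 46 = 105$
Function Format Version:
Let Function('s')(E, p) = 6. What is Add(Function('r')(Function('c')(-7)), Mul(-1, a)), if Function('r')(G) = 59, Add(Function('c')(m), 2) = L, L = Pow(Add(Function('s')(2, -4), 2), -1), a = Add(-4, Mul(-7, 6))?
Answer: 105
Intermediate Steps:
a = -46 (a = Add(-4, -42) = -46)
L = Rational(1, 8) (L = Pow(Add(6, 2), -1) = Pow(8, -1) = Rational(1, 8) ≈ 0.12500)
Function('c')(m) = Rational(-15, 8) (Function('c')(m) = Add(-2, Rational(1, 8)) = Rational(-15, 8))
Add(Function('r')(Function('c')(-7)), Mul(-1, a)) = Add(59, Mul(-1, -46)) = Add(59, 46) = 105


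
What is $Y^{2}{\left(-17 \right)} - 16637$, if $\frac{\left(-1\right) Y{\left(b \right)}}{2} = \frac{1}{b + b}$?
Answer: $- \frac{4808092}{289} \approx -16637.0$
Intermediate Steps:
$Y{\left(b \right)} = - \frac{1}{b}$ ($Y{\left(b \right)} = - \frac{2}{b + b} = - \frac{2}{2 b} = - 2 \frac{1}{2 b} = - \frac{1}{b}$)
$Y^{2}{\left(-17 \right)} - 16637 = \left(- \frac{1}{-17}\right)^{2} - 16637 = \left(\left(-1\right) \left(- \frac{1}{17}\right)\right)^{2} - 16637 = \left(\frac{1}{17}\right)^{2} - 16637 = \frac{1}{289} - 16637 = - \frac{4808092}{289}$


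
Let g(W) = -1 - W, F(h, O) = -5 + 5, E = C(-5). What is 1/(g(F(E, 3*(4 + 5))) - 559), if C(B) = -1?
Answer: -1/560 ≈ -0.0017857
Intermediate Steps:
E = -1
F(h, O) = 0
1/(g(F(E, 3*(4 + 5))) - 559) = 1/((-1 - 1*0) - 559) = 1/((-1 + 0) - 559) = 1/(-1 - 559) = 1/(-560) = -1/560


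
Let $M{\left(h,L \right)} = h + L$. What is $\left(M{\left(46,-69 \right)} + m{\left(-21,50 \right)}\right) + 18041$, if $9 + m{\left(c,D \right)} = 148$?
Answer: $18157$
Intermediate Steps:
$M{\left(h,L \right)} = L + h$
$m{\left(c,D \right)} = 139$ ($m{\left(c,D \right)} = -9 + 148 = 139$)
$\left(M{\left(46,-69 \right)} + m{\left(-21,50 \right)}\right) + 18041 = \left(\left(-69 + 46\right) + 139\right) + 18041 = \left(-23 + 139\right) + 18041 = 116 + 18041 = 18157$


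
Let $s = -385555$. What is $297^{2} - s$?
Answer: $473764$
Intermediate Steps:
$297^{2} - s = 297^{2} - -385555 = 88209 + 385555 = 473764$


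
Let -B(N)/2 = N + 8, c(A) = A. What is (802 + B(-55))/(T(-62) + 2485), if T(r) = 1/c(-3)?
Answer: 1344/3727 ≈ 0.36061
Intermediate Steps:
B(N) = -16 - 2*N (B(N) = -2*(N + 8) = -2*(8 + N) = -16 - 2*N)
T(r) = -⅓ (T(r) = 1/(-3) = -⅓)
(802 + B(-55))/(T(-62) + 2485) = (802 + (-16 - 2*(-55)))/(-⅓ + 2485) = (802 + (-16 + 110))/(7454/3) = (802 + 94)*(3/7454) = 896*(3/7454) = 1344/3727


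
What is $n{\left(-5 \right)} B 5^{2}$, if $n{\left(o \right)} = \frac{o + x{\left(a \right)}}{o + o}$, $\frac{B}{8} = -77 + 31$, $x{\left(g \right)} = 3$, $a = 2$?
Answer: $-1840$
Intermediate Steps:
$B = -368$ ($B = 8 \left(-77 + 31\right) = 8 \left(-46\right) = -368$)
$n{\left(o \right)} = \frac{3 + o}{2 o}$ ($n{\left(o \right)} = \frac{o + 3}{o + o} = \frac{3 + o}{2 o}$)
$n{\left(-5 \right)} B 5^{2} = \frac{3 - 5}{2 \left(-5\right)} \left(-368\right) 5^{2} = \frac{1}{2} \left(- \frac{1}{5}\right) \left(-2\right) \left(-368\right) 25 = \frac{1}{5} \left(-368\right) 25 = \left(- \frac{368}{5}\right) 25 = -1840$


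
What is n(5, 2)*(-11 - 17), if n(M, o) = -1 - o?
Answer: 84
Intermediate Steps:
n(5, 2)*(-11 - 17) = (-1 - 1*2)*(-11 - 17) = (-1 - 2)*(-28) = -3*(-28) = 84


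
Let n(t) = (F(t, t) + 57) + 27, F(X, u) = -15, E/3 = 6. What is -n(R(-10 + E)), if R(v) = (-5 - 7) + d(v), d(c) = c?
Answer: -69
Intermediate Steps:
E = 18 (E = 3*6 = 18)
R(v) = -12 + v (R(v) = (-5 - 7) + v = -12 + v)
n(t) = 69 (n(t) = (-15 + 57) + 27 = 42 + 27 = 69)
-n(R(-10 + E)) = -1*69 = -69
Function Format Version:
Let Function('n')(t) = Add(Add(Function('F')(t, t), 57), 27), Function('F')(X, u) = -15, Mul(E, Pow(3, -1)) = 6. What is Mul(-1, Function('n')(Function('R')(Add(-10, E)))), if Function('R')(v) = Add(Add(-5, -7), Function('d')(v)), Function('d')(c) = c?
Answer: -69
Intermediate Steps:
E = 18 (E = Mul(3, 6) = 18)
Function('R')(v) = Add(-12, v) (Function('R')(v) = Add(Add(-5, -7), v) = Add(-12, v))
Function('n')(t) = 69 (Function('n')(t) = Add(Add(-15, 57), 27) = Add(42, 27) = 69)
Mul(-1, Function('n')(Function('R')(Add(-10, E)))) = Mul(-1, 69) = -69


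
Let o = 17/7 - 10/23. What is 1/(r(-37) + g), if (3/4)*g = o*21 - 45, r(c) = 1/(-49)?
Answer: -1127/4727 ≈ -0.23842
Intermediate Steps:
o = 321/161 (o = 17*(⅐) - 10*1/23 = 17/7 - 10/23 = 321/161 ≈ 1.9938)
r(c) = -1/49
g = -96/23 (g = 4*((321/161)*21 - 45)/3 = 4*(963/23 - 45)/3 = (4/3)*(-72/23) = -96/23 ≈ -4.1739)
1/(r(-37) + g) = 1/(-1/49 - 96/23) = 1/(-4727/1127) = -1127/4727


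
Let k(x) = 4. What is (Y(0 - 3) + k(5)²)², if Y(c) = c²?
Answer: 625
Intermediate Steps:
(Y(0 - 3) + k(5)²)² = ((0 - 3)² + 4²)² = ((-3)² + 16)² = (9 + 16)² = 25² = 625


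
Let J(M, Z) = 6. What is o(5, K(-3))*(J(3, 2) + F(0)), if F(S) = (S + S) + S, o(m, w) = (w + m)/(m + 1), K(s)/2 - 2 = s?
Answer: 3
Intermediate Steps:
K(s) = 4 + 2*s
o(m, w) = (m + w)/(1 + m)
F(S) = 3*S (F(S) = 2*S + S = 3*S)
o(5, K(-3))*(J(3, 2) + F(0)) = ((5 + (4 + 2*(-3)))/(1 + 5))*(6 + 3*0) = ((5 + (4 - 6))/6)*(6 + 0) = ((5 - 2)/6)*6 = ((⅙)*3)*6 = (½)*6 = 3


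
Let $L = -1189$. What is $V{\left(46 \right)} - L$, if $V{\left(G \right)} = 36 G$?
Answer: $2845$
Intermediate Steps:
$V{\left(46 \right)} - L = 36 \cdot 46 - -1189 = 1656 + 1189 = 2845$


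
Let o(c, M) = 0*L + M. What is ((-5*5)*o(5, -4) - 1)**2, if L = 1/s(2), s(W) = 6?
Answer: 9801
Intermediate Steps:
L = 1/6 ≈ 0.16667
o(c, M) = M (o(c, M) = 0*(1/6) + M = 0 + M = M)
((-5*5)*o(5, -4) - 1)**2 = (-5*5*(-4) - 1)**2 = (-25*(-4) - 1)**2 = (100 - 1)**2 = 99**2 = 9801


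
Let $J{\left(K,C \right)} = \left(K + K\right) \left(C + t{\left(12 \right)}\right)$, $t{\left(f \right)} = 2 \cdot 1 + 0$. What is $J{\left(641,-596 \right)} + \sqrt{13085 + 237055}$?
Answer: $-761508 + 2 \sqrt{62535} \approx -7.6101 \cdot 10^{5}$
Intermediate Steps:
$t{\left(f \right)} = 2$ ($t{\left(f \right)} = 2 + 0 = 2$)
$J{\left(K,C \right)} = 2 K \left(2 + C\right)$ ($J{\left(K,C \right)} = \left(K + K\right) \left(C + 2\right) = 2 K \left(2 + C\right)$)
$J{\left(641,-596 \right)} + \sqrt{13085 + 237055} = 2 \cdot 641 \left(2 - 596\right) + \sqrt{13085 + 237055} = 2 \cdot 641 \left(-594\right) + \sqrt{250140} = -761508 + 2 \sqrt{62535}$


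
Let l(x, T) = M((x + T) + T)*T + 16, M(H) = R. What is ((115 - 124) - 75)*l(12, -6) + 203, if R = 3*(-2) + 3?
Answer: -2653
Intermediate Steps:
R = -3 (R = -6 + 3 = -3)
M(H) = -3
l(x, T) = 16 - 3*T (l(x, T) = -3*T + 16 = 16 - 3*T)
((115 - 124) - 75)*l(12, -6) + 203 = ((115 - 124) - 75)*(16 - 3*(-6)) + 203 = (-9 - 75)*(16 + 18) + 203 = -84*34 + 203 = -2856 + 203 = -2653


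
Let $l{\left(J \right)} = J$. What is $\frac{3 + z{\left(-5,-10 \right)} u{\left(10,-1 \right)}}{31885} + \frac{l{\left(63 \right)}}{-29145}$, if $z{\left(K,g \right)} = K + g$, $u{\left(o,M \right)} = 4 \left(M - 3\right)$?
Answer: $\frac{338232}{61952555} \approx 0.0054595$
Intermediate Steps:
$u{\left(o,M \right)} = -12 + 4 M$ ($u{\left(o,M \right)} = 4 \left(-3 + M\right) = -12 + 4 M$)
$\frac{3 + z{\left(-5,-10 \right)} u{\left(10,-1 \right)}}{31885} + \frac{l{\left(63 \right)}}{-29145} = \frac{3 + \left(-5 - 10\right) \left(-12 + 4 \left(-1\right)\right)}{31885} + \frac{63}{-29145} = \left(3 - 15 \left(-12 - 4\right)\right) \frac{1}{31885} + 63 \left(- \frac{1}{29145}\right) = \left(3 - -240\right) \frac{1}{31885} - \frac{21}{9715} = \left(3 + 240\right) \frac{1}{31885} - \frac{21}{9715} = 243 \cdot \frac{1}{31885} - \frac{21}{9715} = \frac{243}{31885} - \frac{21}{9715} = \frac{338232}{61952555}$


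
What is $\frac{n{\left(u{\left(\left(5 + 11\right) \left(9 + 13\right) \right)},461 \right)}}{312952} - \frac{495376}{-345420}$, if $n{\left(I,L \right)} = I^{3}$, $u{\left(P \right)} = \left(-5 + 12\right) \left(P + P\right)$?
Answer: $\frac{1291847436274556}{3378121245} \approx 3.8242 \cdot 10^{5}$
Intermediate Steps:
$u{\left(P \right)} = 14 P$ ($u{\left(P \right)} = 7 \cdot 2 P = 14 P$)
$\frac{n{\left(u{\left(\left(5 + 11\right) \left(9 + 13\right) \right)},461 \right)}}{312952} - \frac{495376}{-345420} = \frac{\left(14 \left(5 + 11\right) \left(9 + 13\right)\right)^{3}}{312952} - \frac{495376}{-345420} = \left(14 \cdot 16 \cdot 22\right)^{3} \cdot \frac{1}{312952} - - \frac{123844}{86355} = \left(14 \cdot 352\right)^{3} \cdot \frac{1}{312952} + \frac{123844}{86355} = 4928^{3} \cdot \frac{1}{312952} + \frac{123844}{86355} = 119677386752 \cdot \frac{1}{312952} + \frac{123844}{86355} = \frac{14959673344}{39119} + \frac{123844}{86355} = \frac{1291847436274556}{3378121245}$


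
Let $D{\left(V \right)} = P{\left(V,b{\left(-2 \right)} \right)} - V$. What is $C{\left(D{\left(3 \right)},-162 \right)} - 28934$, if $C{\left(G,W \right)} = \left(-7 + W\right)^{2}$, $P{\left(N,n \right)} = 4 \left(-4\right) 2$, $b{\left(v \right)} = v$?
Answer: $-373$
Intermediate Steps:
$P{\left(N,n \right)} = -32$ ($P{\left(N,n \right)} = \left(-16\right) 2 = -32$)
$D{\left(V \right)} = -32 - V$
$C{\left(D{\left(3 \right)},-162 \right)} - 28934 = \left(-7 - 162\right)^{2} - 28934 = \left(-169\right)^{2} - 28934 = 28561 - 28934 = -373$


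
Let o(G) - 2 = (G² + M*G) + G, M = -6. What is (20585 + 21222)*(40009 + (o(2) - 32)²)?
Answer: 1726838135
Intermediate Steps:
o(G) = 2 + G² - 5*G (o(G) = 2 + ((G² - 6*G) + G) = 2 + (G² - 5*G) = 2 + G² - 5*G)
(20585 + 21222)*(40009 + (o(2) - 32)²) = (20585 + 21222)*(40009 + ((2 + 2² - 5*2) - 32)²) = 41807*(40009 + ((2 + 4 - 10) - 32)²) = 41807*(40009 + (-4 - 32)²) = 41807*(40009 + (-36)²) = 41807*(40009 + 1296) = 41807*41305 = 1726838135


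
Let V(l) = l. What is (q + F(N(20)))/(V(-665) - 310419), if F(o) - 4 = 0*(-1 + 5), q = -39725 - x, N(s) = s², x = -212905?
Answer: -43296/77771 ≈ -0.55671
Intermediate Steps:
q = 173180 (q = -39725 - 1*(-212905) = -39725 + 212905 = 173180)
F(o) = 4 (F(o) = 4 + 0*(-1 + 5) = 4 + 0*4 = 4 + 0 = 4)
(q + F(N(20)))/(V(-665) - 310419) = (173180 + 4)/(-665 - 310419) = 173184/(-311084) = 173184*(-1/311084) = -43296/77771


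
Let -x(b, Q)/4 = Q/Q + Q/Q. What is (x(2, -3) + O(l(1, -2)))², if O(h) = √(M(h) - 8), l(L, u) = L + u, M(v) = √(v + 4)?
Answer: (8 - I*√(8 - √3))² ≈ 57.732 - 40.057*I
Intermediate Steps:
x(b, Q) = -8 (x(b, Q) = -4*(Q/Q + Q/Q) = -4*(1 + 1) = -4*2 = -8)
M(v) = √(4 + v)
O(h) = √(-8 + √(4 + h)) (O(h) = √(√(4 + h) - 8) = √(-8 + √(4 + h)))
(x(2, -3) + O(l(1, -2)))² = (-8 + √(-8 + √(4 + (1 - 2))))² = (-8 + √(-8 + √(4 - 1)))² = (-8 + √(-8 + √3))²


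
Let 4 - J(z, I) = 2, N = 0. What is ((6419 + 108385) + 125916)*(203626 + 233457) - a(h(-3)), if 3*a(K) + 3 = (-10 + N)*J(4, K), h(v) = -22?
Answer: 315643859303/3 ≈ 1.0521e+11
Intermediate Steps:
J(z, I) = 2 (J(z, I) = 4 - 1*2 = 4 - 2 = 2)
a(K) = -23/3 (a(K) = -1 + ((-10 + 0)*2)/3 = -1 + (-10*2)/3 = -1 + (⅓)*(-20) = -1 - 20/3 = -23/3)
((6419 + 108385) + 125916)*(203626 + 233457) - a(h(-3)) = ((6419 + 108385) + 125916)*(203626 + 233457) - 1*(-23/3) = (114804 + 125916)*437083 + 23/3 = 240720*437083 + 23/3 = 105214619760 + 23/3 = 315643859303/3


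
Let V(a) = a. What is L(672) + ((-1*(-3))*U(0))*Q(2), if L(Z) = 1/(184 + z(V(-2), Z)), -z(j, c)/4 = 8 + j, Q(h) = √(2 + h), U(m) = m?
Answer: 1/160 ≈ 0.0062500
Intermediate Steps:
z(j, c) = -32 - 4*j (z(j, c) = -4*(8 + j) = -32 - 4*j)
L(Z) = 1/160 (L(Z) = 1/(184 + (-32 - 4*(-2))) = 1/(184 + (-32 + 8)) = 1/(184 - 24) = 1/160)
L(672) + ((-1*(-3))*U(0))*Q(2) = 1/160 + (-1*(-3)*0)*√(2 + 2) = 1/160 + (3*0)*√4 = 1/160 + 0*2 = 1/160 + 0 = 1/160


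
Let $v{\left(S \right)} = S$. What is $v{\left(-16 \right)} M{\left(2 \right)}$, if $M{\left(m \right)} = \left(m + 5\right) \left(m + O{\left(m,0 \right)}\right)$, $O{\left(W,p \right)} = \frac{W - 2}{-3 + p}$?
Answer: $-224$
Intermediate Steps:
$O{\left(W,p \right)} = \frac{-2 + W}{-3 + p}$
$M{\left(m \right)} = \left(5 + m\right) \left(\frac{2}{3} + \frac{2 m}{3}\right)$ ($M{\left(m \right)} = \left(m + 5\right) \left(m + \frac{-2 + m}{-3 + 0}\right) = \left(5 + m\right) \left(m + \frac{-2 + m}{-3}\right) = \left(5 + m\right) \left(m - \frac{-2 + m}{3}\right) = \left(5 + m\right) \left(m - \left(- \frac{2}{3} + \frac{m}{3}\right)\right) = \left(5 + m\right) \left(\frac{2}{3} + \frac{2 m}{3}\right)$)
$v{\left(-16 \right)} M{\left(2 \right)} = - 16 \left(\frac{10}{3} + 4 \cdot 2 + \frac{2 \cdot 2^{2}}{3}\right) = - 16 \left(\frac{10}{3} + 8 + \frac{2}{3} \cdot 4\right) = - 16 \left(\frac{10}{3} + 8 + \frac{8}{3}\right) = \left(-16\right) 14 = -224$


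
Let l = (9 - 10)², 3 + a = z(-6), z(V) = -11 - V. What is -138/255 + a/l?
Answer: -726/85 ≈ -8.5412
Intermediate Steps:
a = -8 (a = -3 + (-11 - 1*(-6)) = -3 + (-11 + 6) = -3 - 5 = -8)
l = 1 (l = (-1)² = 1)
-138/255 + a/l = -138/255 - 8/1 = -138*1/255 - 8*1 = -46/85 - 8 = -726/85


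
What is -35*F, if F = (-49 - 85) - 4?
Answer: 4830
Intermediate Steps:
F = -138 (F = -134 - 4 = -138)
-35*F = -35*(-138) = 4830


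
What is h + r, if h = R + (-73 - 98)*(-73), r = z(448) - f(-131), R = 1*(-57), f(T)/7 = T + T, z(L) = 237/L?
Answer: 6388717/448 ≈ 14261.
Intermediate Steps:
f(T) = 14*T (f(T) = 7*(T + T) = 7*(2*T) = 14*T)
R = -57
r = 821869/448 (r = 237/448 - 14*(-131) = 237*(1/448) - 1*(-1834) = 237/448 + 1834 = 821869/448 ≈ 1834.5)
h = 12426 (h = -57 + (-73 - 98)*(-73) = -57 - 171*(-73) = -57 + 12483 = 12426)
h + r = 12426 + 821869/448 = 6388717/448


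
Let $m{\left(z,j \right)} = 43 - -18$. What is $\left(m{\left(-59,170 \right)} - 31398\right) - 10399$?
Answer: $-41736$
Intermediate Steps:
$m{\left(z,j \right)} = 61$ ($m{\left(z,j \right)} = 43 + 18 = 61$)
$\left(m{\left(-59,170 \right)} - 31398\right) - 10399 = \left(61 - 31398\right) - 10399 = -31337 - 10399 = -41736$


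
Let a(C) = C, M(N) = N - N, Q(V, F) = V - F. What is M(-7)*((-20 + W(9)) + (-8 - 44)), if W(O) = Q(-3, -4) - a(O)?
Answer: 0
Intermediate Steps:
M(N) = 0
W(O) = 1 - O (W(O) = (-3 - 1*(-4)) - O = (-3 + 4) - O = 1 - O)
M(-7)*((-20 + W(9)) + (-8 - 44)) = 0*((-20 + (1 - 1*9)) + (-8 - 44)) = 0*((-20 + (1 - 9)) - 52) = 0*((-20 - 8) - 52) = 0*(-28 - 52) = 0*(-80) = 0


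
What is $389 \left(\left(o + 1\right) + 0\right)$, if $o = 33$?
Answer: $13226$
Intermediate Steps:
$389 \left(\left(o + 1\right) + 0\right) = 389 \left(\left(33 + 1\right) + 0\right) = 389 \left(34 + 0\right) = 389 \cdot 34 = 13226$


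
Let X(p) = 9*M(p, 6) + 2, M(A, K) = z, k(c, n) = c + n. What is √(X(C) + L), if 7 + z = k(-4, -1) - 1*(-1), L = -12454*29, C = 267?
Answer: I*√361263 ≈ 601.05*I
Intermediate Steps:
L = -361166
z = -11 (z = -7 + ((-4 - 1) - 1*(-1)) = -7 + (-5 + 1) = -7 - 4 = -11)
M(A, K) = -11
X(p) = -97 (X(p) = 9*(-11) + 2 = -99 + 2 = -97)
√(X(C) + L) = √(-97 - 361166) = √(-361263) = I*√361263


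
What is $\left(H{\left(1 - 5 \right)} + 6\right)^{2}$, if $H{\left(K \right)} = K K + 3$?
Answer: $625$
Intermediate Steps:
$H{\left(K \right)} = 3 + K^{2}$ ($H{\left(K \right)} = K^{2} + 3 = 3 + K^{2}$)
$\left(H{\left(1 - 5 \right)} + 6\right)^{2} = \left(\left(3 + \left(1 - 5\right)^{2}\right) + 6\right)^{2} = \left(\left(3 + \left(-4\right)^{2}\right) + 6\right)^{2} = \left(\left(3 + 16\right) + 6\right)^{2} = \left(19 + 6\right)^{2} = 25^{2} = 625$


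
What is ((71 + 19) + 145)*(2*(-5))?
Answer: -2350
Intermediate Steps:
((71 + 19) + 145)*(2*(-5)) = (90 + 145)*(-10) = 235*(-10) = -2350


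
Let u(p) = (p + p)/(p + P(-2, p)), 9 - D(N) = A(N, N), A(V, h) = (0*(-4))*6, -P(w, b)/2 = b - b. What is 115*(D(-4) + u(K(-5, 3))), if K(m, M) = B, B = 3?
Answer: 1265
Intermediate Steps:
P(w, b) = 0 (P(w, b) = -2*(b - b) = -2*0 = 0)
K(m, M) = 3
A(V, h) = 0 (A(V, h) = 0*6 = 0)
D(N) = 9 (D(N) = 9 - 1*0 = 9 + 0 = 9)
u(p) = 2 (u(p) = (p + p)/(p + 0) = (2*p)/p = 2)
115*(D(-4) + u(K(-5, 3))) = 115*(9 + 2) = 115*11 = 1265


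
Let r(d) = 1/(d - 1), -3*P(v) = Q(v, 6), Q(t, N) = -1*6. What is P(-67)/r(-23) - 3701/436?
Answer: -24629/436 ≈ -56.489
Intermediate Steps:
Q(t, N) = -6
P(v) = 2 (P(v) = -⅓*(-6) = 2)
r(d) = 1/(-1 + d)
P(-67)/r(-23) - 3701/436 = 2/(1/(-1 - 23)) - 3701/436 = 2/(1/(-24)) - 3701*1/436 = 2/(-1/24) - 3701/436 = 2*(-24) - 3701/436 = -48 - 3701/436 = -24629/436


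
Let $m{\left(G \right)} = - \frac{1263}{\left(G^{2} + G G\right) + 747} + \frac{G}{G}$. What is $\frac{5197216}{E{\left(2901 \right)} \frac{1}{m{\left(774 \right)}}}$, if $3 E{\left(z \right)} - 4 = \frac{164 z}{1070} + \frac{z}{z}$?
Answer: $\frac{1110013181678720}{32044838527} \approx 34639.0$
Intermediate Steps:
$m{\left(G \right)} = 1 - \frac{1263}{747 + 2 G^{2}}$ ($m{\left(G \right)} = - \frac{1263}{\left(G^{2} + G^{2}\right) + 747} + 1 = - \frac{1263}{2 G^{2} + 747} + 1 = - \frac{1263}{747 + 2 G^{2}} + 1 = 1 - \frac{1263}{747 + 2 G^{2}}$)
$E{\left(z \right)} = \frac{5}{3} + \frac{82 z}{1605}$ ($E{\left(z \right)} = \frac{4}{3} + \frac{\frac{164 z}{1070} + \frac{z}{z}}{3} = \frac{4}{3} + \frac{164 z \frac{1}{1070} + 1}{3} = \frac{4}{3} + \frac{\frac{82 z}{535} + 1}{3} = \frac{4}{3} + \frac{1 + \frac{82 z}{535}}{3} = \frac{4}{3} + \left(\frac{1}{3} + \frac{82 z}{1605}\right) = \frac{5}{3} + \frac{82 z}{1605}$)
$\frac{5197216}{E{\left(2901 \right)} \frac{1}{m{\left(774 \right)}}} = \frac{5197216}{\left(\frac{5}{3} + \frac{82}{1605} \cdot 2901\right) \frac{1}{2 \frac{1}{747 + 2 \cdot 774^{2}} \left(-258 + 774^{2}\right)}} = \frac{5197216}{\left(\frac{5}{3} + \frac{79294}{535}\right) \frac{1}{2 \frac{1}{747 + 2 \cdot 599076} \left(-258 + 599076\right)}} = \frac{5197216}{\frac{240557}{1605} \frac{1}{2 \frac{1}{747 + 1198152} \cdot 598818}} = \frac{5197216}{\frac{240557}{1605} \frac{1}{2 \cdot \frac{1}{1198899} \cdot 598818}} = \frac{5197216}{\frac{240557}{1605} \frac{1}{\frac{399212}{399633}}} = \frac{5197216}{\frac{240557}{1605} \cdot \frac{399633}{399212}} = \frac{5197216}{\frac{32044838527}{213578420}} = 5197216 \cdot \frac{213578420}{32044838527} = \frac{1110013181678720}{32044838527}$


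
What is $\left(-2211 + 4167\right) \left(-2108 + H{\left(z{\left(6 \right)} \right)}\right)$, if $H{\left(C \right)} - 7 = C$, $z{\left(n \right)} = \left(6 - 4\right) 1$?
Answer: $-4105644$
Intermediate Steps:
$z{\left(n \right)} = 2$ ($z{\left(n \right)} = 2 \cdot 1 = 2$)
$H{\left(C \right)} = 7 + C$
$\left(-2211 + 4167\right) \left(-2108 + H{\left(z{\left(6 \right)} \right)}\right) = \left(-2211 + 4167\right) \left(-2108 + \left(7 + 2\right)\right) = 1956 \left(-2108 + 9\right) = 1956 \left(-2099\right) = -4105644$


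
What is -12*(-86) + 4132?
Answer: 5164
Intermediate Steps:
-12*(-86) + 4132 = 1032 + 4132 = 5164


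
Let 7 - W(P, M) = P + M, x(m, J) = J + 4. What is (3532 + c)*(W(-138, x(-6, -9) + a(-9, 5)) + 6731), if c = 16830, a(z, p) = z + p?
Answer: 140192370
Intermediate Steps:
a(z, p) = p + z
x(m, J) = 4 + J
W(P, M) = 7 - M - P (W(P, M) = 7 - (P + M) = 7 - (M + P) = 7 + (-M - P) = 7 - M - P)
(3532 + c)*(W(-138, x(-6, -9) + a(-9, 5)) + 6731) = (3532 + 16830)*((7 - ((4 - 9) + (5 - 9)) - 1*(-138)) + 6731) = 20362*((7 - (-5 - 4) + 138) + 6731) = 20362*((7 - 1*(-9) + 138) + 6731) = 20362*((7 + 9 + 138) + 6731) = 20362*(154 + 6731) = 20362*6885 = 140192370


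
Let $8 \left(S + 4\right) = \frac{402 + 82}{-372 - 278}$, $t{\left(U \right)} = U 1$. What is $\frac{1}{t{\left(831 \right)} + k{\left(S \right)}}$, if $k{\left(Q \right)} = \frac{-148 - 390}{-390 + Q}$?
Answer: $\frac{512321}{426438151} \approx 0.0012014$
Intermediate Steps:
$t{\left(U \right)} = U$
$S = - \frac{5321}{1300}$ ($S = -4 + \frac{\left(402 + 82\right) \frac{1}{-372 - 278}}{8} = -4 + \frac{484 \frac{1}{-650}}{8} = -4 + \frac{484 \left(- \frac{1}{650}\right)}{8} = -4 + \frac{1}{8} \left(- \frac{242}{325}\right) = -4 - \frac{121}{1300} = - \frac{5321}{1300} \approx -4.0931$)
$k{\left(Q \right)} = - \frac{538}{-390 + Q}$
$\frac{1}{t{\left(831 \right)} + k{\left(S \right)}} = \frac{1}{831 - \frac{538}{-390 - \frac{5321}{1300}}} = \frac{1}{831 - \frac{538}{- \frac{512321}{1300}}} = \frac{1}{831 - - \frac{699400}{512321}} = \frac{1}{831 + \frac{699400}{512321}} = \frac{1}{\frac{426438151}{512321}} = \frac{512321}{426438151}$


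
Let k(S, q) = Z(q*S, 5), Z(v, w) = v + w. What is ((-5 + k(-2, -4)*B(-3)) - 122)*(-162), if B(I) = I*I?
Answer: 1620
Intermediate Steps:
B(I) = I**2
k(S, q) = 5 + S*q (k(S, q) = q*S + 5 = S*q + 5 = 5 + S*q)
((-5 + k(-2, -4)*B(-3)) - 122)*(-162) = ((-5 + (5 - 2*(-4))*(-3)**2) - 122)*(-162) = ((-5 + (5 + 8)*9) - 122)*(-162) = ((-5 + 13*9) - 122)*(-162) = ((-5 + 117) - 122)*(-162) = (112 - 122)*(-162) = -10*(-162) = 1620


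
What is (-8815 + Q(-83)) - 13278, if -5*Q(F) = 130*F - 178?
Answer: -99497/5 ≈ -19899.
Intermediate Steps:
Q(F) = 178/5 - 26*F (Q(F) = -(130*F - 178)/5 = -(-178 + 130*F)/5 = 178/5 - 26*F)
(-8815 + Q(-83)) - 13278 = (-8815 + (178/5 - 26*(-83))) - 13278 = (-8815 + (178/5 + 2158)) - 13278 = (-8815 + 10968/5) - 13278 = -33107/5 - 13278 = -99497/5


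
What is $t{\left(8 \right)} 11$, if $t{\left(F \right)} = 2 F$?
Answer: $176$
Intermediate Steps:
$t{\left(8 \right)} 11 = 2 \cdot 8 \cdot 11 = 16 \cdot 11 = 176$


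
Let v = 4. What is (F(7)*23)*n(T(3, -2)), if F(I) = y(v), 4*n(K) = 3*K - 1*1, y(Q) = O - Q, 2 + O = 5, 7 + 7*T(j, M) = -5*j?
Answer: 1679/28 ≈ 59.964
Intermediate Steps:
T(j, M) = -1 - 5*j/7 (T(j, M) = -1 + (-5*j)/7 = -1 - 5*j/7)
O = 3 (O = -2 + 5 = 3)
y(Q) = 3 - Q
n(K) = -1/4 + 3*K/4 (n(K) = (3*K - 1*1)/4 = (3*K - 1)/4 = (-1 + 3*K)/4 = -1/4 + 3*K/4)
F(I) = -1 (F(I) = 3 - 1*4 = 3 - 4 = -1)
(F(7)*23)*n(T(3, -2)) = (-1*23)*(-1/4 + 3*(-1 - 5/7*3)/4) = -23*(-1/4 + 3*(-1 - 15/7)/4) = -23*(-1/4 + (3/4)*(-22/7)) = -23*(-1/4 - 33/14) = -23*(-73/28) = 1679/28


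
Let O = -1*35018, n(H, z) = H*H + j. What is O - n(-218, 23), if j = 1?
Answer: -82543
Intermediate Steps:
n(H, z) = 1 + H² (n(H, z) = H*H + 1 = H² + 1 = 1 + H²)
O = -35018
O - n(-218, 23) = -35018 - (1 + (-218)²) = -35018 - (1 + 47524) = -35018 - 1*47525 = -35018 - 47525 = -82543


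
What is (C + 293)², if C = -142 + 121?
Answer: 73984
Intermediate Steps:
C = -21
(C + 293)² = (-21 + 293)² = 272² = 73984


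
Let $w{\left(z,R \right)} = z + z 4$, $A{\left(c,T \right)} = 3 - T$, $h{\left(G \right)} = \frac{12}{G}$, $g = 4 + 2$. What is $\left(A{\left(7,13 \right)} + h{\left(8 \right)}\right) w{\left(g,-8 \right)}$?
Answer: $-255$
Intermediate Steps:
$g = 6$
$w{\left(z,R \right)} = 5 z$ ($w{\left(z,R \right)} = z + 4 z = 5 z$)
$\left(A{\left(7,13 \right)} + h{\left(8 \right)}\right) w{\left(g,-8 \right)} = \left(\left(3 - 13\right) + \frac{12}{8}\right) 5 \cdot 6 = \left(\left(3 - 13\right) + 12 \cdot \frac{1}{8}\right) 30 = \left(-10 + \frac{3}{2}\right) 30 = \left(- \frac{17}{2}\right) 30 = -255$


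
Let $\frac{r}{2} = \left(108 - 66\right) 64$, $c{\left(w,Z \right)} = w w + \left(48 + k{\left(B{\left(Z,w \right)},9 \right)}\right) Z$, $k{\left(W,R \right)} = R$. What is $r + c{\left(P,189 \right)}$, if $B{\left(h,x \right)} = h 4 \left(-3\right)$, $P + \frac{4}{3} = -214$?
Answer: $\frac{562657}{9} \approx 62517.0$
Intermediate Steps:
$P = - \frac{646}{3}$ ($P = - \frac{4}{3} - 214 = - \frac{646}{3} \approx -215.33$)
$B{\left(h,x \right)} = - 12 h$ ($B{\left(h,x \right)} = 4 h \left(-3\right) = - 12 h$)
$c{\left(w,Z \right)} = w^{2} + 57 Z$ ($c{\left(w,Z \right)} = w w + \left(48 + 9\right) Z = w^{2} + 57 Z$)
$r = 5376$ ($r = 2 \left(108 - 66\right) 64 = 2 \cdot 42 \cdot 64 = 2 \cdot 2688 = 5376$)
$r + c{\left(P,189 \right)} = 5376 + \left(\left(- \frac{646}{3}\right)^{2} + 57 \cdot 189\right) = 5376 + \left(\frac{417316}{9} + 10773\right) = 5376 + \frac{514273}{9} = \frac{562657}{9}$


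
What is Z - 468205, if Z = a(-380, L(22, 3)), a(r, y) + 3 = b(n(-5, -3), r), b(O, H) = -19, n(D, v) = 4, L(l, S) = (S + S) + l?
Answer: -468227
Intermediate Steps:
L(l, S) = l + 2*S (L(l, S) = 2*S + l = l + 2*S)
a(r, y) = -22 (a(r, y) = -3 - 19 = -22)
Z = -22
Z - 468205 = -22 - 468205 = -468227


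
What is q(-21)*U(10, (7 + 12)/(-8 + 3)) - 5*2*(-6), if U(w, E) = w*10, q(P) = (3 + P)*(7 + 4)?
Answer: -19740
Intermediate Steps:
q(P) = 33 + 11*P (q(P) = (3 + P)*11 = 33 + 11*P)
U(w, E) = 10*w
q(-21)*U(10, (7 + 12)/(-8 + 3)) - 5*2*(-6) = (33 + 11*(-21))*(10*10) - 5*2*(-6) = (33 - 231)*100 - 10*(-6) = -198*100 + 60 = -19800 + 60 = -19740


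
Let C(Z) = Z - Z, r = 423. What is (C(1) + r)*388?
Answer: 164124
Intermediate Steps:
C(Z) = 0
(C(1) + r)*388 = (0 + 423)*388 = 423*388 = 164124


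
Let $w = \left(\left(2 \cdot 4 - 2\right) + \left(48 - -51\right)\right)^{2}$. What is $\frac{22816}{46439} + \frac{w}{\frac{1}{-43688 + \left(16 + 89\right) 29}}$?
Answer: $- \frac{20808808531109}{46439} \approx -4.4809 \cdot 10^{8}$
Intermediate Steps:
$w = 11025$ ($w = \left(\left(8 - 2\right) + \left(48 + 51\right)\right)^{2} = \left(6 + 99\right)^{2} = 105^{2} = 11025$)
$\frac{22816}{46439} + \frac{w}{\frac{1}{-43688 + \left(16 + 89\right) 29}} = \frac{22816}{46439} + \frac{11025}{\frac{1}{-43688 + \left(16 + 89\right) 29}} = 22816 \cdot \frac{1}{46439} + \frac{11025}{\frac{1}{-43688 + 105 \cdot 29}} = \frac{22816}{46439} + \frac{11025}{\frac{1}{-43688 + 3045}} = \frac{22816}{46439} + \frac{11025}{\frac{1}{-40643}} = \frac{22816}{46439} + \frac{11025}{- \frac{1}{40643}} = \frac{22816}{46439} + 11025 \left(-40643\right) = \frac{22816}{46439} - 448089075 = - \frac{20808808531109}{46439}$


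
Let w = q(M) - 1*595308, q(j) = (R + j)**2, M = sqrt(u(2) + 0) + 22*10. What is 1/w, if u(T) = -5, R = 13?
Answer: -I/(466*sqrt(5) + 541024*I) ≈ -1.8483e-6 - 3.5599e-9*I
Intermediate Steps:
M = 220 + I*sqrt(5) (M = sqrt(-5 + 0) + 22*10 = sqrt(-5) + 220 = I*sqrt(5) + 220 = 220 + I*sqrt(5) ≈ 220.0 + 2.2361*I)
q(j) = (13 + j)**2
w = -595308 + (233 + I*sqrt(5))**2 (w = (13 + (220 + I*sqrt(5)))**2 - 1*595308 = (233 + I*sqrt(5))**2 - 595308 = -595308 + (233 + I*sqrt(5))**2 ≈ -5.4102e+5 + 1042.0*I)
1/w = 1/(-541024 + 466*I*sqrt(5))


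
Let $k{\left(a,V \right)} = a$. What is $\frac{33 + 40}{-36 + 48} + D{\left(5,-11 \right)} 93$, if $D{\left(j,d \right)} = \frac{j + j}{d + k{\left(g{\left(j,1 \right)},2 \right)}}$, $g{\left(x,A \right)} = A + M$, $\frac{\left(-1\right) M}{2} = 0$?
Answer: $- \frac{1043}{12} \approx -86.917$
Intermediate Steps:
$M = 0$ ($M = \left(-2\right) 0 = 0$)
$g{\left(x,A \right)} = A$ ($g{\left(x,A \right)} = A + 0 = A$)
$D{\left(j,d \right)} = \frac{2 j}{1 + d}$ ($D{\left(j,d \right)} = \frac{j + j}{d + 1} = \frac{2 j}{1 + d}$)
$\frac{33 + 40}{-36 + 48} + D{\left(5,-11 \right)} 93 = \frac{33 + 40}{-36 + 48} + 2 \cdot 5 \frac{1}{1 - 11} \cdot 93 = \frac{73}{12} + 2 \cdot 5 \frac{1}{-10} \cdot 93 = 73 \cdot \frac{1}{12} + 2 \cdot 5 \left(- \frac{1}{10}\right) 93 = \frac{73}{12} - 93 = - \frac{1043}{12}$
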